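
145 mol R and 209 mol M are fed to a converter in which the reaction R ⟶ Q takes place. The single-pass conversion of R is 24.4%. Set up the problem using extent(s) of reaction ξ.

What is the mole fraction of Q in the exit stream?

R reacted = 0.244 × 145 = 35.38 mol; ν_R = −1, so ξ = 35.38/1 = 35.38 mol.
Outlet amounts (n = n₀ + ν ξ):
  R: 145 − 1(35.38) = 109.6
  Q: 0 + 1(35.38) = 35.38
  M: 209 (inert)
Total out = 354 mol; y_Q = 35.38 / 354 = 0.09994.

0.0999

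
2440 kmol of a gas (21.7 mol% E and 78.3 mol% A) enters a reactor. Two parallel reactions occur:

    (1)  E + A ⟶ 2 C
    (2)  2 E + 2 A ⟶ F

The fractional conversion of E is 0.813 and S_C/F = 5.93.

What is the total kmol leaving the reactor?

2180 kmol

Conversion of E: E consumed = 0.813 × 529.5 = 430.5 kmol = 1ξ₁ + 2ξ₂.
Selectivity: 2ξ₁ / (1ξ₂) = 5.93 → ξ₁ = 2.965 ξ₂.
Substitute: (1·2.965 + 2) ξ₂ = 430.5 → ξ₂ = 86.7 kmol, ξ₁ = 257.1 kmol.
Outlet amounts (n = n₀ + Σ ν·ξ):
  E: 529.5 − 1(257.1) − 2(86.7) = 99.01
  A: 1911 − 1(257.1) − 2(86.7) = 1480
  C: 0 + 2(257.1) = 514.1
  F: 0 + 1(86.7) = 86.7
Total out = 99.01 + 1480 + 514.1 + 86.7 = 2180 kmol.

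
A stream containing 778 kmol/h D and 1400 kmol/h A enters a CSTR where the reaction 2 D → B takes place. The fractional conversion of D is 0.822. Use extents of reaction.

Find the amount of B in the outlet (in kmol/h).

320 kmol/h

D reacted = 0.822 × 778 = 639.5 kmol/h; ν_D = −2, so ξ = 639.5/2 = 319.8 kmol/h.
Outlet amounts (n = n₀ + ν ξ):
  D: 778 − 2(319.8) = 138.5
  B: 0 + 1(319.8) = 319.8
  A: 1400 (inert)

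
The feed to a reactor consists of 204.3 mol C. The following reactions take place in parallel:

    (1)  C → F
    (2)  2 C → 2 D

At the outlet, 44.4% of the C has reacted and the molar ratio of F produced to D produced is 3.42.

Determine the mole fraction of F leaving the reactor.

Conversion of C: C consumed = 0.444 × 204.3 = 90.71 mol = 1ξ₁ + 2ξ₂.
Selectivity: 1ξ₁ / (2ξ₂) = 3.42 → ξ₁ = 6.84 ξ₂.
Substitute: (1·6.84 + 2) ξ₂ = 90.71 → ξ₂ = 10.26 mol, ξ₁ = 70.19 mol.
Outlet amounts (n = n₀ + Σ ν·ξ):
  C: 204.3 − 1(70.19) − 2(10.26) = 113.6
  F: 0 + 1(70.19) = 70.19
  D: 0 + 2(10.26) = 20.52
Total out = 204.3 mol; y_F = 70.19 / 204.3 = 0.3435.

0.344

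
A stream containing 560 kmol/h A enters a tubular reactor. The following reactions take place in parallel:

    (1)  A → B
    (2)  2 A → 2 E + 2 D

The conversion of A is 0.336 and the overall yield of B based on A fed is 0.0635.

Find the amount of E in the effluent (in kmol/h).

153 kmol/h

Yield of B: 1ξ₁ / 560 = 0.0635 → ξ₁ = 35.56 kmol/h.
Conversion of A: 1ξ₁ + 2ξ₂ = 0.336 × 560 = 188.2 → ξ₂ = 76.3 kmol/h.
Outlet amounts (n = n₀ + Σ ν·ξ):
  A: 560 − 1(35.56) − 2(76.3) = 371.8
  B: 0 + 1(35.56) = 35.56
  E: 0 + 2(76.3) = 152.6
  D: 0 + 2(76.3) = 152.6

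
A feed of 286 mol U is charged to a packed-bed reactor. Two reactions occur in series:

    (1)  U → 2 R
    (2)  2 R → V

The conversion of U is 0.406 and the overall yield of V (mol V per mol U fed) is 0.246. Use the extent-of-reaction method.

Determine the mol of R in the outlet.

Conversion of U: U consumed = 1ξ₁ = 0.406 × 286 → ξ₁ = 116.1 mol.
Yield of V: 1ξ₂ / 286 = 0.246 → ξ₂ = 70.36 mol.
Outlet amounts (n = n₀ + Σ ν·ξ):
  U: 286 − 1(116.1) = 169.9
  R: 0 + 2(116.1) − 2(70.36) = 91.52
  V: 0 + 1(70.36) = 70.36

91.5 mol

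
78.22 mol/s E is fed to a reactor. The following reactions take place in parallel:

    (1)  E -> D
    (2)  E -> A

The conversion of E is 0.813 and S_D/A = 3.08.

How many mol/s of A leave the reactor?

15.6 mol/s

Conversion of E: E consumed = 0.813 × 78.22 = 63.59 mol/s = 1ξ₁ + 1ξ₂.
Selectivity: 1ξ₁ / (1ξ₂) = 3.08 → ξ₁ = 3.08 ξ₂.
Substitute: (1·3.08 + 1) ξ₂ = 63.59 → ξ₂ = 15.59 mol/s, ξ₁ = 48.01 mol/s.
Outlet amounts (n = n₀ + Σ ν·ξ):
  E: 78.22 − 1(48.01) − 1(15.59) = 14.63
  D: 0 + 1(48.01) = 48.01
  A: 0 + 1(15.59) = 15.59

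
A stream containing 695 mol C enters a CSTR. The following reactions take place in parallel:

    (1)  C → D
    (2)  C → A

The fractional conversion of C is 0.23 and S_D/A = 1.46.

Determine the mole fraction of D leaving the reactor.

0.137

Conversion of C: C consumed = 0.23 × 695 = 159.8 mol = 1ξ₁ + 1ξ₂.
Selectivity: 1ξ₁ / (1ξ₂) = 1.46 → ξ₁ = 1.46 ξ₂.
Substitute: (1·1.46 + 1) ξ₂ = 159.8 → ξ₂ = 64.98 mol, ξ₁ = 94.87 mol.
Outlet amounts (n = n₀ + Σ ν·ξ):
  C: 695 − 1(94.87) − 1(64.98) = 535.1
  D: 0 + 1(94.87) = 94.87
  A: 0 + 1(64.98) = 64.98
Total out = 695 mol; y_D = 94.87 / 695 = 0.1365.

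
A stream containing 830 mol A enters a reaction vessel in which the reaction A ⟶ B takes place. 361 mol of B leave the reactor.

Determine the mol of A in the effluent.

For B: n = n₀ + 1ξ → 361 = 0 + 1ξ, giving ξ = 361 mol.
Outlet amounts (n = n₀ + ν ξ):
  A: 830 − 1(361) = 469
  B: 0 + 1(361) = 361

469 mol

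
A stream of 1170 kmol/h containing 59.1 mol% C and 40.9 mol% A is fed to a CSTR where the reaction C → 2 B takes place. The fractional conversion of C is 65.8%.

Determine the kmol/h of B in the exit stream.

910 kmol/h

C reacted = 0.658 × 691.5 = 455 kmol/h; ν_C = −1, so ξ = 455/1 = 455 kmol/h.
Outlet amounts (n = n₀ + ν ξ):
  C: 691.5 − 1(455) = 236.5
  B: 0 + 2(455) = 910
  A: 478.5 (inert)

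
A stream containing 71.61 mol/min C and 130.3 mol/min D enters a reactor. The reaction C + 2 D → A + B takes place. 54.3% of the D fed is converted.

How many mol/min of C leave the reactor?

36.2 mol/min

D reacted = 0.543 × 130.3 = 70.75 mol/min; ν_D = −2, so ξ = 70.75/2 = 35.38 mol/min.
Outlet amounts (n = n₀ + ν ξ):
  C: 71.61 − 1(35.38) = 36.23
  D: 130.3 − 2(35.38) = 59.55
  A: 0 + 1(35.38) = 35.38
  B: 0 + 1(35.38) = 35.38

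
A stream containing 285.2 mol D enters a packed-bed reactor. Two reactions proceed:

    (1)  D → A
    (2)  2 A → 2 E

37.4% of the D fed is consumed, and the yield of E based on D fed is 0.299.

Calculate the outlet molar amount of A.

Conversion of D: D consumed = 1ξ₁ = 0.374 × 285.2 → ξ₁ = 106.7 mol.
Yield of E: 2ξ₂ / 285.2 = 0.299 → ξ₂ = 42.64 mol.
Outlet amounts (n = n₀ + Σ ν·ξ):
  D: 285.2 − 1(106.7) = 178.5
  A: 0 + 1(106.7) − 2(42.64) = 21.39
  E: 0 + 2(42.64) = 85.27

21.4 mol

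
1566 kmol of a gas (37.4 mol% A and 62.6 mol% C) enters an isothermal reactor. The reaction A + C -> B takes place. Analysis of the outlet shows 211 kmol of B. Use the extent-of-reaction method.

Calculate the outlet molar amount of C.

For B: n = n₀ + 1ξ → 211 = 0 + 1ξ, giving ξ = 211 kmol.
Outlet amounts (n = n₀ + ν ξ):
  A: 585.7 − 1(211) = 374.7
  C: 980.3 − 1(211) = 769.3
  B: 0 + 1(211) = 211

769 kmol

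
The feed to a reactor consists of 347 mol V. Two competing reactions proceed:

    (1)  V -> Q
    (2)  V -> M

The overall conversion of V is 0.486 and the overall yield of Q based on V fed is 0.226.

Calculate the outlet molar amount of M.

Yield of Q: 1ξ₁ / 347 = 0.226 → ξ₁ = 78.42 mol.
Conversion of V: 1ξ₁ + 1ξ₂ = 0.486 × 347 = 168.6 → ξ₂ = 90.22 mol.
Outlet amounts (n = n₀ + Σ ν·ξ):
  V: 347 − 1(78.42) − 1(90.22) = 178.4
  Q: 0 + 1(78.42) = 78.42
  M: 0 + 1(90.22) = 90.22

90.2 mol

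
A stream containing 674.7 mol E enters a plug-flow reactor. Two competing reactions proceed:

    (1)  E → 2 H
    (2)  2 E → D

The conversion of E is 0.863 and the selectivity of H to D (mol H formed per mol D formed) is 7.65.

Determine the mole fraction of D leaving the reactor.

0.104

Conversion of E: E consumed = 0.863 × 674.7 = 582.3 mol = 1ξ₁ + 2ξ₂.
Selectivity: 2ξ₁ / (1ξ₂) = 7.65 → ξ₁ = 3.825 ξ₂.
Substitute: (1·3.825 + 2) ξ₂ = 582.3 → ξ₂ = 99.96 mol, ξ₁ = 382.3 mol.
Outlet amounts (n = n₀ + Σ ν·ξ):
  E: 674.7 − 1(382.3) − 2(99.96) = 92.43
  H: 0 + 2(382.3) = 764.7
  D: 0 + 1(99.96) = 99.96
Total out = 957.1 mol; y_D = 99.96 / 957.1 = 0.1044.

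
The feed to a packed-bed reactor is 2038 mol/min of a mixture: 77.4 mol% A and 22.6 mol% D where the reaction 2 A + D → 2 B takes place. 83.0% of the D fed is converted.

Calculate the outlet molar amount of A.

D reacted = 0.83 × 460.6 = 382.3 mol/min; ν_D = −1, so ξ = 382.3/1 = 382.3 mol/min.
Outlet amounts (n = n₀ + ν ξ):
  A: 1577 − 2(382.3) = 812.8
  D: 460.6 − 1(382.3) = 78.3
  B: 0 + 2(382.3) = 764.6

813 mol/min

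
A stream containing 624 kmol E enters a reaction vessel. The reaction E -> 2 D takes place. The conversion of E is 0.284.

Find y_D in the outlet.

0.442

E reacted = 0.284 × 624 = 177.2 kmol; ν_E = −1, so ξ = 177.2/1 = 177.2 kmol.
Outlet amounts (n = n₀ + ν ξ):
  E: 624 − 1(177.2) = 446.8
  D: 0 + 2(177.2) = 354.4
Total out = 801.2 kmol; y_D = 354.4 / 801.2 = 0.4424.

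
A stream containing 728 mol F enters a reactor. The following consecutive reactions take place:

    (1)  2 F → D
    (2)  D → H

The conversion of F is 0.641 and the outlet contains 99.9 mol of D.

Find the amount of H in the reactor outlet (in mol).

Conversion of F: F consumed = 2ξ₁ = 0.641 × 728 → ξ₁ = 233.3 mol.
D balance: n_D = 0 + 1ξ₁ − 1ξ₂ = 99.9 → ξ₂ = (1·233.3 − 99.9)/1 = 133.4 mol.
Outlet amounts (n = n₀ + Σ ν·ξ):
  F: 728 − 2(233.3) = 261.4
  D: 0 + 1(233.3) − 1(133.4) = 99.9
  H: 0 + 1(133.4) = 133.4

133 mol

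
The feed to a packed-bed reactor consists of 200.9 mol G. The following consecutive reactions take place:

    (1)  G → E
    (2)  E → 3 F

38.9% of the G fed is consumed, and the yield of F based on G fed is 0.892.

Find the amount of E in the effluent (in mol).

18.4 mol

Conversion of G: G consumed = 1ξ₁ = 0.389 × 200.9 → ξ₁ = 78.15 mol.
Yield of F: 3ξ₂ / 200.9 = 0.892 → ξ₂ = 59.73 mol.
Outlet amounts (n = n₀ + Σ ν·ξ):
  G: 200.9 − 1(78.15) = 122.7
  E: 0 + 1(78.15) − 1(59.73) = 18.42
  F: 0 + 3(59.73) = 179.2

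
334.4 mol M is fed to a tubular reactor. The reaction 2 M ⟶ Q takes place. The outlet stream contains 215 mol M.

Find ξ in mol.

ξ = 59.7 mol

For M: n = n₀ − 2ξ → 215 = 334.4 − 2ξ, giving ξ = 59.7 mol.
Outlet amounts (n = n₀ + ν ξ):
  M: 334.4 − 2(59.7) = 215
  Q: 0 + 1(59.7) = 59.7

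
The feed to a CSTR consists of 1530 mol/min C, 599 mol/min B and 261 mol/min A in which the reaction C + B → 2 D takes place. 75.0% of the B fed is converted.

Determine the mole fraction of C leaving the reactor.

0.452

B reacted = 0.75 × 599 = 449.2 mol/min; ν_B = −1, so ξ = 449.2/1 = 449.2 mol/min.
Outlet amounts (n = n₀ + ν ξ):
  C: 1530 − 1(449.2) = 1081
  B: 599 − 1(449.2) = 149.8
  D: 0 + 2(449.2) = 898.5
  A: 261 (inert)
Total out = 2390 mol/min; y_C = 1081 / 2390 = 0.4522.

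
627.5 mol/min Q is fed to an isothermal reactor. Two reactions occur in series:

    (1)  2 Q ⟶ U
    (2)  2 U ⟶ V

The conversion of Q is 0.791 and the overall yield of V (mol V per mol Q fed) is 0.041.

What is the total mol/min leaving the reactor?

354 mol/min

Conversion of Q: Q consumed = 2ξ₁ = 0.791 × 627.5 → ξ₁ = 248.2 mol/min.
Yield of V: 1ξ₂ / 627.5 = 0.041 → ξ₂ = 25.73 mol/min.
Outlet amounts (n = n₀ + Σ ν·ξ):
  Q: 627.5 − 2(248.2) = 131.1
  U: 0 + 1(248.2) − 2(25.73) = 196.7
  V: 0 + 1(25.73) = 25.73
Total out = 131.1 + 196.7 + 25.73 = 353.6 mol/min.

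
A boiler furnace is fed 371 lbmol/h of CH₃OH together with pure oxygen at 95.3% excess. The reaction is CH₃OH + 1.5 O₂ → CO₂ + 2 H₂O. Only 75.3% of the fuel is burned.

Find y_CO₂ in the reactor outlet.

Stoichiometric O₂ = 1.5 × 371 = 556.5 lbmol/h; O₂ fed = 556.5 × 1.953 = 1087 lbmol/h.
Fuel reacted = 0.753 × 371 → ξ = 279.4 lbmol/h.
Outlet (n = n₀ + ν ξ):
  CH₃OH: 371 − 1(279.4) = 91.64
  O₂: 1087 − 1.5(279.4) = 667.8
  CO₂: 0 + 1(279.4) = 279.4
  H₂O: 0 + 2(279.4) = 558.7
Total out = 1598 lbmol/h; y_CO₂ = 279.4 / 1598 = 0.1749.

0.175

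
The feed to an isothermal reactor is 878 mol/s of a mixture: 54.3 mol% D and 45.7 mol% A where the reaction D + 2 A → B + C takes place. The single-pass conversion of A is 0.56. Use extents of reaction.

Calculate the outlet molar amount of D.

364 mol/s

A reacted = 0.56 × 401.2 = 224.7 mol/s; ν_A = −2, so ξ = 224.7/2 = 112.3 mol/s.
Outlet amounts (n = n₀ + ν ξ):
  D: 476.8 − 1(112.3) = 364.4
  A: 401.2 − 2(112.3) = 176.5
  B: 0 + 1(112.3) = 112.3
  C: 0 + 1(112.3) = 112.3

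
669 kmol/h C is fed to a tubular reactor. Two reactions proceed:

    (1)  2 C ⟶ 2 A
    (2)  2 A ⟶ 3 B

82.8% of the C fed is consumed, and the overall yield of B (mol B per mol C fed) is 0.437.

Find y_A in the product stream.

0.468

Conversion of C: C consumed = 2ξ₁ = 0.828 × 669 → ξ₁ = 277 kmol/h.
Yield of B: 3ξ₂ / 669 = 0.437 → ξ₂ = 97.45 kmol/h.
Outlet amounts (n = n₀ + Σ ν·ξ):
  C: 669 − 2(277) = 115.1
  A: 0 + 2(277) − 2(97.45) = 359
  B: 0 + 3(97.45) = 292.4
Total out = 766.5 kmol/h; y_A = 359 / 766.5 = 0.4684.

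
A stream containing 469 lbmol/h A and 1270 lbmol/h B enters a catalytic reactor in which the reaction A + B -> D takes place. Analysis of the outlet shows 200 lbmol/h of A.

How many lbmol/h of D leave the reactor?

269 lbmol/h

For A: n = n₀ − 1ξ → 200 = 469 − 1ξ, giving ξ = 269 lbmol/h.
Outlet amounts (n = n₀ + ν ξ):
  A: 469 − 1(269) = 200
  B: 1270 − 1(269) = 1001
  D: 0 + 1(269) = 269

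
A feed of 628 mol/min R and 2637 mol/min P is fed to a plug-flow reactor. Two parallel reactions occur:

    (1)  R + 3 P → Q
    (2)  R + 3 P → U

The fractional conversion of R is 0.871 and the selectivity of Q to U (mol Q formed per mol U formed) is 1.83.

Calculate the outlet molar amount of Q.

354 mol/min

Conversion of R: R consumed = 0.871 × 628 = 547 mol/min = 1ξ₁ + 1ξ₂.
Selectivity: 1ξ₁ / (1ξ₂) = 1.83 → ξ₁ = 1.83 ξ₂.
Substitute: (1·1.83 + 1) ξ₂ = 547 → ξ₂ = 193.3 mol/min, ξ₁ = 353.7 mol/min.
Outlet amounts (n = n₀ + Σ ν·ξ):
  R: 628 − 1(353.7) − 1(193.3) = 81.01
  P: 2637 − 3(353.7) − 3(193.3) = 996
  Q: 0 + 1(353.7) = 353.7
  U: 0 + 1(193.3) = 193.3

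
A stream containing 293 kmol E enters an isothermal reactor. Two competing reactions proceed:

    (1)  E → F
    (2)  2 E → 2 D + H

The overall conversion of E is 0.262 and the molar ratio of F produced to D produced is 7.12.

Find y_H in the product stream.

Conversion of E: E consumed = 0.262 × 293 = 76.77 kmol = 1ξ₁ + 2ξ₂.
Selectivity: 1ξ₁ / (2ξ₂) = 7.12 → ξ₁ = 14.24 ξ₂.
Substitute: (1·14.24 + 2) ξ₂ = 76.77 → ξ₂ = 4.727 kmol, ξ₁ = 67.31 kmol.
Outlet amounts (n = n₀ + Σ ν·ξ):
  E: 293 − 1(67.31) − 2(4.727) = 216.2
  F: 0 + 1(67.31) = 67.31
  D: 0 + 2(4.727) = 9.454
  H: 0 + 1(4.727) = 4.727
Total out = 297.7 kmol; y_H = 4.727 / 297.7 = 0.01588.

0.0159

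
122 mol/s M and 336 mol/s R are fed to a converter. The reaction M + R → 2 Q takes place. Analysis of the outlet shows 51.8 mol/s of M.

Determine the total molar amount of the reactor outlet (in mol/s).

458 mol/s

For M: n = n₀ − 1ξ → 51.8 = 122 − 1ξ, giving ξ = 70.2 mol/s.
Outlet amounts (n = n₀ + ν ξ):
  M: 122 − 1(70.2) = 51.8
  R: 336 − 1(70.2) = 265.8
  Q: 0 + 2(70.2) = 140.4
Total out = 51.8 + 265.8 + 140.4 = 458 mol/s.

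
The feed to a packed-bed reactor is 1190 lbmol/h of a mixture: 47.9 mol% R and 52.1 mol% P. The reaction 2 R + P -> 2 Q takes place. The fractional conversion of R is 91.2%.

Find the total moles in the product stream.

R reacted = 0.912 × 570 = 519.8 lbmol/h; ν_R = −2, so ξ = 519.8/2 = 259.9 lbmol/h.
Outlet amounts (n = n₀ + ν ξ):
  R: 570 − 2(259.9) = 50.16
  P: 620 − 1(259.9) = 360.1
  Q: 0 + 2(259.9) = 519.8
Total out = 50.16 + 360.1 + 519.8 = 930.1 lbmol/h.

930 lbmol/h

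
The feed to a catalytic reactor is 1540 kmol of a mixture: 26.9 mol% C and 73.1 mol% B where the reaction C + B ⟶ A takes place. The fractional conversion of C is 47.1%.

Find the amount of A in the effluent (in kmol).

C reacted = 0.471 × 414.3 = 195.1 kmol; ν_C = −1, so ξ = 195.1/1 = 195.1 kmol.
Outlet amounts (n = n₀ + ν ξ):
  C: 414.3 − 1(195.1) = 219.1
  B: 1126 − 1(195.1) = 930.6
  A: 0 + 1(195.1) = 195.1

195 kmol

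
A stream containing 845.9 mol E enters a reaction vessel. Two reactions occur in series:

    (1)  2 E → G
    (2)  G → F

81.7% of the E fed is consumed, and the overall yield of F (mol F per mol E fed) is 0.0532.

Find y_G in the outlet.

Conversion of E: E consumed = 2ξ₁ = 0.817 × 845.9 → ξ₁ = 345.6 mol.
Yield of F: 1ξ₂ / 845.9 = 0.0532 → ξ₂ = 45 mol.
Outlet amounts (n = n₀ + Σ ν·ξ):
  E: 845.9 − 2(345.6) = 154.8
  G: 0 + 1(345.6) − 1(45) = 300.5
  F: 0 + 1(45) = 45
Total out = 500.3 mol; y_G = 300.5 / 500.3 = 0.6007.

0.601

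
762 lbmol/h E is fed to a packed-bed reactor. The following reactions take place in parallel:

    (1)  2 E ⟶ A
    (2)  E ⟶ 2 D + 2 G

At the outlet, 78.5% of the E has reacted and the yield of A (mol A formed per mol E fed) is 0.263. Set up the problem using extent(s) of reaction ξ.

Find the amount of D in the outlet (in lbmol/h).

395 lbmol/h

Yield of A: 1ξ₁ / 762 = 0.263 → ξ₁ = 200.4 lbmol/h.
Conversion of E: 2ξ₁ + 1ξ₂ = 0.785 × 762 = 598.2 → ξ₂ = 197.4 lbmol/h.
Outlet amounts (n = n₀ + Σ ν·ξ):
  E: 762 − 2(200.4) − 1(197.4) = 163.8
  A: 0 + 1(200.4) = 200.4
  D: 0 + 2(197.4) = 394.7
  G: 0 + 2(197.4) = 394.7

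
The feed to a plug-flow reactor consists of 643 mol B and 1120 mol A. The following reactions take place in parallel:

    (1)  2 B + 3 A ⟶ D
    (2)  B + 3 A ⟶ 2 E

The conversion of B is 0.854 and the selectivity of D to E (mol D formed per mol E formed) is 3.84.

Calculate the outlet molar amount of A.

246 mol

Conversion of B: B consumed = 0.854 × 643 = 549.1 mol = 2ξ₁ + 1ξ₂.
Selectivity: 1ξ₁ / (2ξ₂) = 3.84 → ξ₁ = 7.68 ξ₂.
Substitute: (2·7.68 + 1) ξ₂ = 549.1 → ξ₂ = 33.56 mol, ξ₁ = 257.8 mol.
Outlet amounts (n = n₀ + Σ ν·ξ):
  B: 643 − 2(257.8) − 1(33.56) = 93.88
  A: 1120 − 3(257.8) − 3(33.56) = 246
  D: 0 + 1(257.8) = 257.8
  E: 0 + 2(33.56) = 67.13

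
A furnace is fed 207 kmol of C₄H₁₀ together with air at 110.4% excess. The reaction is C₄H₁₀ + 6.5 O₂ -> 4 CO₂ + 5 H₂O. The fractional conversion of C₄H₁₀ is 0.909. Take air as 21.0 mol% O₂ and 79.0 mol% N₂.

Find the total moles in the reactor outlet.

Stoichiometric O₂ = 6.5 × 207 = 1346 kmol; O₂ fed = 1346 × 2.104 = 2831 kmol.
N₂ fed = 2831 × 79/21 = 10650 kmol.
Fuel reacted = 0.909 × 207 → ξ = 188.2 kmol.
Outlet (n = n₀ + ν ξ):
  C₄H₁₀: 207 − 1(188.2) = 18.84
  O₂: 2831 − 6.5(188.2) = 1608
  N₂: 10650 (inert)
  CO₂: 0 + 4(188.2) = 752.7
  H₂O: 0 + 5(188.2) = 940.8
Total out = 18.84 + 1608 + 10650 + 752.7 + 940.8 = 13970 kmol.

14000 kmol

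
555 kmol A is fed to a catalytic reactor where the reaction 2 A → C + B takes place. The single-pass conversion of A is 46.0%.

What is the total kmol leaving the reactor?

A reacted = 0.46 × 555 = 255.3 kmol; ν_A = −2, so ξ = 255.3/2 = 127.7 kmol.
Outlet amounts (n = n₀ + ν ξ):
  A: 555 − 2(127.7) = 299.7
  C: 0 + 1(127.7) = 127.7
  B: 0 + 1(127.7) = 127.7
Total out = 299.7 + 127.7 + 127.7 = 555 kmol.

555 kmol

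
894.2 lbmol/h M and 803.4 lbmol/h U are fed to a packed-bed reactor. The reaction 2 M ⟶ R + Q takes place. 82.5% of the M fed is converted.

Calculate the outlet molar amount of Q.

369 lbmol/h

M reacted = 0.825 × 894.2 = 737.7 lbmol/h; ν_M = −2, so ξ = 737.7/2 = 368.9 lbmol/h.
Outlet amounts (n = n₀ + ν ξ):
  M: 894.2 − 2(368.9) = 156.5
  R: 0 + 1(368.9) = 368.9
  Q: 0 + 1(368.9) = 368.9
  U: 803.4 (inert)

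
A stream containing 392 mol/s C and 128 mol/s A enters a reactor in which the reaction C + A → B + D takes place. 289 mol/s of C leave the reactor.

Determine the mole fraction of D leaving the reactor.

0.198

For C: n = n₀ − 1ξ → 289 = 392 − 1ξ, giving ξ = 103 mol/s.
Outlet amounts (n = n₀ + ν ξ):
  C: 392 − 1(103) = 289
  A: 128 − 1(103) = 25
  B: 0 + 1(103) = 103
  D: 0 + 1(103) = 103
Total out = 520 mol/s; y_D = 103 / 520 = 0.1981.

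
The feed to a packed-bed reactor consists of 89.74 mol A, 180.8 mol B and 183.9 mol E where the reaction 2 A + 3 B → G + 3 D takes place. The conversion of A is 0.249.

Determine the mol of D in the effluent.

A reacted = 0.249 × 89.74 = 22.35 mol; ν_A = −2, so ξ = 22.35/2 = 11.17 mol.
Outlet amounts (n = n₀ + ν ξ):
  A: 89.74 − 2(11.17) = 67.39
  B: 180.8 − 3(11.17) = 147.3
  G: 0 + 1(11.17) = 11.17
  D: 0 + 3(11.17) = 33.52
  E: 183.9 (inert)

33.5 mol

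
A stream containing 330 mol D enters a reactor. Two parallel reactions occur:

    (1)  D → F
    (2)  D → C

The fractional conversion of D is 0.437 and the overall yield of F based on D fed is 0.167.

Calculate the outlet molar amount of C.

89.1 mol

Yield of F: 1ξ₁ / 330 = 0.167 → ξ₁ = 55.11 mol.
Conversion of D: 1ξ₁ + 1ξ₂ = 0.437 × 330 = 144.2 → ξ₂ = 89.1 mol.
Outlet amounts (n = n₀ + Σ ν·ξ):
  D: 330 − 1(55.11) − 1(89.1) = 185.8
  F: 0 + 1(55.11) = 55.11
  C: 0 + 1(89.1) = 89.1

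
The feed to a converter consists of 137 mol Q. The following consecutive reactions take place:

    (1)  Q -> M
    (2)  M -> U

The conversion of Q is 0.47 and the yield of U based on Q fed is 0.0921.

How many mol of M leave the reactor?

Conversion of Q: Q consumed = 1ξ₁ = 0.47 × 137 → ξ₁ = 64.39 mol.
Yield of U: 1ξ₂ / 137 = 0.0921 → ξ₂ = 12.62 mol.
Outlet amounts (n = n₀ + Σ ν·ξ):
  Q: 137 − 1(64.39) = 72.61
  M: 0 + 1(64.39) − 1(12.62) = 51.77
  U: 0 + 1(12.62) = 12.62

51.8 mol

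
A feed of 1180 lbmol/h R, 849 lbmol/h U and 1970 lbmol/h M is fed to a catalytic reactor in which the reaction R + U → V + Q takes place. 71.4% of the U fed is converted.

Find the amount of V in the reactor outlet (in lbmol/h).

606 lbmol/h

U reacted = 0.714 × 849 = 606.2 lbmol/h; ν_U = −1, so ξ = 606.2/1 = 606.2 lbmol/h.
Outlet amounts (n = n₀ + ν ξ):
  R: 1180 − 1(606.2) = 573.8
  U: 849 − 1(606.2) = 242.8
  V: 0 + 1(606.2) = 606.2
  Q: 0 + 1(606.2) = 606.2
  M: 1970 (inert)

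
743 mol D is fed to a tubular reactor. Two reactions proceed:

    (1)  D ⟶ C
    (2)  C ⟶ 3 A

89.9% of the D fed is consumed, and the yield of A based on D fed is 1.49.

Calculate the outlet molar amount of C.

299 mol

Conversion of D: D consumed = 1ξ₁ = 0.899 × 743 → ξ₁ = 668 mol.
Yield of A: 3ξ₂ / 743 = 1.49 → ξ₂ = 369 mol.
Outlet amounts (n = n₀ + Σ ν·ξ):
  D: 743 − 1(668) = 75.04
  C: 0 + 1(668) − 1(369) = 298.9
  A: 0 + 3(369) = 1107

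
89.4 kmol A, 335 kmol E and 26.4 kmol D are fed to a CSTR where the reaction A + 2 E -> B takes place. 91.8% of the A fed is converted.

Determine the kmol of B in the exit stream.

A reacted = 0.918 × 89.4 = 82.07 kmol; ν_A = −1, so ξ = 82.07/1 = 82.07 kmol.
Outlet amounts (n = n₀ + ν ξ):
  A: 89.4 − 1(82.07) = 7.331
  E: 335 − 2(82.07) = 170.9
  B: 0 + 1(82.07) = 82.07
  D: 26.4 (inert)

82.1 kmol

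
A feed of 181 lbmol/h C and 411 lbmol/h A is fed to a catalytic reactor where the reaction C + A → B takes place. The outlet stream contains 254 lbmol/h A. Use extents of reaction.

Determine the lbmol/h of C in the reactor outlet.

24 lbmol/h

For A: n = n₀ − 1ξ → 254 = 411 − 1ξ, giving ξ = 157 lbmol/h.
Outlet amounts (n = n₀ + ν ξ):
  C: 181 − 1(157) = 24
  A: 411 − 1(157) = 254
  B: 0 + 1(157) = 157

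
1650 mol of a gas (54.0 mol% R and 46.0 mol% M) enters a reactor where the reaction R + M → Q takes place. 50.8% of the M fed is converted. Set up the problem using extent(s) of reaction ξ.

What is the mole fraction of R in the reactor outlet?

0.4

M reacted = 0.508 × 759 = 385.6 mol; ν_M = −1, so ξ = 385.6/1 = 385.6 mol.
Outlet amounts (n = n₀ + ν ξ):
  R: 891 − 1(385.6) = 505.4
  M: 759 − 1(385.6) = 373.4
  Q: 0 + 1(385.6) = 385.6
Total out = 1264 mol; y_R = 505.4 / 1264 = 0.3997.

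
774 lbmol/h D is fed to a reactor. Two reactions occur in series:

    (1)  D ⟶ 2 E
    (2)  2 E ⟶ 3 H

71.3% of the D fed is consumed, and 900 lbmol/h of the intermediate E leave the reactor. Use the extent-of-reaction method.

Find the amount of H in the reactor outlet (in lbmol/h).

Conversion of D: D consumed = 1ξ₁ = 0.713 × 774 → ξ₁ = 551.9 lbmol/h.
E balance: n_E = 0 + 2ξ₁ − 2ξ₂ = 900 → ξ₂ = (2·551.9 − 900)/2 = 101.9 lbmol/h.
Outlet amounts (n = n₀ + Σ ν·ξ):
  D: 774 − 1(551.9) = 222.1
  E: 0 + 2(551.9) − 2(101.9) = 900
  H: 0 + 3(101.9) = 305.6

306 lbmol/h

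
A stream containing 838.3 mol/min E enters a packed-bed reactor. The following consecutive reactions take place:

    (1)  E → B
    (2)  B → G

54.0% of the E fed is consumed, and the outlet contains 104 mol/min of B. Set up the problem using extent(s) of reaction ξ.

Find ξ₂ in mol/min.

ξ₂ = 349 mol/min

Conversion of E: E consumed = 1ξ₁ = 0.54 × 838.3 → ξ₁ = 452.7 mol/min.
B balance: n_B = 0 + 1ξ₁ − 1ξ₂ = 104 → ξ₂ = (1·452.7 − 104)/1 = 348.7 mol/min.
Outlet amounts (n = n₀ + Σ ν·ξ):
  E: 838.3 − 1(452.7) = 385.6
  B: 0 + 1(452.7) − 1(348.7) = 104
  G: 0 + 1(348.7) = 348.7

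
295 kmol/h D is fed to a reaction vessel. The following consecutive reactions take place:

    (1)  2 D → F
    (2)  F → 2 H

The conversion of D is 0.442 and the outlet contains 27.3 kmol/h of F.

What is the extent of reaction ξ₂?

ξ₂ = 37.9 kmol/h

Conversion of D: D consumed = 2ξ₁ = 0.442 × 295 → ξ₁ = 65.2 kmol/h.
F balance: n_F = 0 + 1ξ₁ − 1ξ₂ = 27.3 → ξ₂ = (1·65.2 − 27.3)/1 = 37.9 kmol/h.
Outlet amounts (n = n₀ + Σ ν·ξ):
  D: 295 − 2(65.2) = 164.6
  F: 0 + 1(65.2) − 1(37.9) = 27.3
  H: 0 + 2(37.9) = 75.79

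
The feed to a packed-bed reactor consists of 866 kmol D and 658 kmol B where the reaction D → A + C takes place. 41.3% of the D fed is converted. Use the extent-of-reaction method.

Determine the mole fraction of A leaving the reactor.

D reacted = 0.413 × 866 = 357.7 kmol; ν_D = −1, so ξ = 357.7/1 = 357.7 kmol.
Outlet amounts (n = n₀ + ν ξ):
  D: 866 − 1(357.7) = 508.3
  A: 0 + 1(357.7) = 357.7
  C: 0 + 1(357.7) = 357.7
  B: 658 (inert)
Total out = 1882 kmol; y_A = 357.7 / 1882 = 0.1901.

0.19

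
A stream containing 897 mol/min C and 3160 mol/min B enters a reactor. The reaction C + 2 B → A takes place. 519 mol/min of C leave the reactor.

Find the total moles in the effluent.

3300 mol/min

For C: n = n₀ − 1ξ → 519 = 897 − 1ξ, giving ξ = 378 mol/min.
Outlet amounts (n = n₀ + ν ξ):
  C: 897 − 1(378) = 519
  B: 3160 − 2(378) = 2404
  A: 0 + 1(378) = 378
Total out = 519 + 2404 + 378 = 3301 mol/min.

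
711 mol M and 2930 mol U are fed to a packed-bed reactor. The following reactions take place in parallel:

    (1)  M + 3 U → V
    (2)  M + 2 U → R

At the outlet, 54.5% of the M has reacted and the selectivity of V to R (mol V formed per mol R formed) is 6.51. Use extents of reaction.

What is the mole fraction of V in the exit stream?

Conversion of M: M consumed = 0.545 × 711 = 387.5 mol = 1ξ₁ + 1ξ₂.
Selectivity: 1ξ₁ / (1ξ₂) = 6.51 → ξ₁ = 6.51 ξ₂.
Substitute: (1·6.51 + 1) ξ₂ = 387.5 → ξ₂ = 51.6 mol, ξ₁ = 335.9 mol.
Outlet amounts (n = n₀ + Σ ν·ξ):
  M: 711 − 1(335.9) − 1(51.6) = 323.5
  U: 2930 − 3(335.9) − 2(51.6) = 1819
  V: 0 + 1(335.9) = 335.9
  R: 0 + 1(51.6) = 51.6
Total out = 2530 mol; y_V = 335.9 / 2530 = 0.1328.

0.133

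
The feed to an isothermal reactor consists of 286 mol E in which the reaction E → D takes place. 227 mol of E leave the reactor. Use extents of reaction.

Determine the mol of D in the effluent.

59 mol

For E: n = n₀ − 1ξ → 227 = 286 − 1ξ, giving ξ = 59 mol.
Outlet amounts (n = n₀ + ν ξ):
  E: 286 − 1(59) = 227
  D: 0 + 1(59) = 59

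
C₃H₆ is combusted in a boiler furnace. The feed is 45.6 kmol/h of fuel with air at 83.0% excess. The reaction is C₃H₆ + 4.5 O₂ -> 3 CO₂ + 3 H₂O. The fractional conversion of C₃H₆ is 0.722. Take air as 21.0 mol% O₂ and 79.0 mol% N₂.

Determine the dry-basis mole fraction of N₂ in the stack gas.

Stoichiometric O₂ = 4.5 × 45.6 = 205.2 kmol/h; O₂ fed = 205.2 × 1.830 = 375.5 kmol/h.
N₂ fed = 375.5 × 79/21 = 1413 kmol/h.
Fuel reacted = 0.722 × 45.6 → ξ = 32.92 kmol/h.
Outlet (n = n₀ + ν ξ):
  C₃H₆: 45.6 − 1(32.92) = 12.68
  O₂: 375.5 − 4.5(32.92) = 227.4
  N₂: 1413 (inert)
  CO₂: 0 + 3(32.92) = 98.77
  H₂O: 0 + 3(32.92) = 98.77
Dry total = 1751 kmol/h; y_N₂ (dry) = 1413 / 1751 = 0.8066.

0.807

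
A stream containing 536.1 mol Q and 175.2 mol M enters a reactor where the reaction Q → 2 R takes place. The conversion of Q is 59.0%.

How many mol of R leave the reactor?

633 mol

Q reacted = 0.59 × 536.1 = 316.3 mol; ν_Q = −1, so ξ = 316.3/1 = 316.3 mol.
Outlet amounts (n = n₀ + ν ξ):
  Q: 536.1 − 1(316.3) = 219.8
  R: 0 + 2(316.3) = 632.6
  M: 175.2 (inert)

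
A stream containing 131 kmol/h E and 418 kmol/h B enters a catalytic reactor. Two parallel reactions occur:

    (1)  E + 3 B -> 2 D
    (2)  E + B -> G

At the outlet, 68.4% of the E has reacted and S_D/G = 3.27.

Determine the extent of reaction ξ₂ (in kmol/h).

ξ₂ = 34 kmol/h

Conversion of E: E consumed = 0.684 × 131 = 89.6 kmol/h = 1ξ₁ + 1ξ₂.
Selectivity: 2ξ₁ / (1ξ₂) = 3.27 → ξ₁ = 1.635 ξ₂.
Substitute: (1·1.635 + 1) ξ₂ = 89.6 → ξ₂ = 34.01 kmol/h, ξ₁ = 55.6 kmol/h.
Outlet amounts (n = n₀ + Σ ν·ξ):
  E: 131 − 1(55.6) − 1(34.01) = 41.4
  B: 418 − 3(55.6) − 1(34.01) = 217.2
  D: 0 + 2(55.6) = 111.2
  G: 0 + 1(34.01) = 34.01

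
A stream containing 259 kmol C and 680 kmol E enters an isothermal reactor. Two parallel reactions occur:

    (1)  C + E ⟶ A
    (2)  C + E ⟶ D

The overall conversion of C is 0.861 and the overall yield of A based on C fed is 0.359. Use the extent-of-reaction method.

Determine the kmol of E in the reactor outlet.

Yield of A: 1ξ₁ / 259 = 0.359 → ξ₁ = 92.98 kmol.
Conversion of C: 1ξ₁ + 1ξ₂ = 0.861 × 259 = 223 → ξ₂ = 130 kmol.
Outlet amounts (n = n₀ + Σ ν·ξ):
  C: 259 − 1(92.98) − 1(130) = 36
  E: 680 − 1(92.98) − 1(130) = 457
  A: 0 + 1(92.98) = 92.98
  D: 0 + 1(130) = 130

457 kmol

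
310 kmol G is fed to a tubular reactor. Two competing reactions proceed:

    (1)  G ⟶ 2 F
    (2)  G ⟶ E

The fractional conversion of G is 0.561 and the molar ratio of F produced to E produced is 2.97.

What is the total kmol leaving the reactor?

Conversion of G: G consumed = 0.561 × 310 = 173.9 kmol = 1ξ₁ + 1ξ₂.
Selectivity: 2ξ₁ / (1ξ₂) = 2.97 → ξ₁ = 1.485 ξ₂.
Substitute: (1·1.485 + 1) ξ₂ = 173.9 → ξ₂ = 69.98 kmol, ξ₁ = 103.9 kmol.
Outlet amounts (n = n₀ + Σ ν·ξ):
  G: 310 − 1(103.9) − 1(69.98) = 136.1
  F: 0 + 2(103.9) = 207.9
  E: 0 + 1(69.98) = 69.98
Total out = 136.1 + 207.9 + 69.98 = 413.9 kmol.

414 kmol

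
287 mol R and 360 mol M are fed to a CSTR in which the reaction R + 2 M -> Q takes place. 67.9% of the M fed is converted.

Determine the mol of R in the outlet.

M reacted = 0.679 × 360 = 244.4 mol; ν_M = −2, so ξ = 244.4/2 = 122.2 mol.
Outlet amounts (n = n₀ + ν ξ):
  R: 287 − 1(122.2) = 164.8
  M: 360 − 2(122.2) = 115.6
  Q: 0 + 1(122.2) = 122.2

165 mol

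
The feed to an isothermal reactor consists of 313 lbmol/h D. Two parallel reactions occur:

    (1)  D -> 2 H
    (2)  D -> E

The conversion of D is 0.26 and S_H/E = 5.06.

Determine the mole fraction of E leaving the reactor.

Conversion of D: D consumed = 0.26 × 313 = 81.38 lbmol/h = 1ξ₁ + 1ξ₂.
Selectivity: 2ξ₁ / (1ξ₂) = 5.06 → ξ₁ = 2.53 ξ₂.
Substitute: (1·2.53 + 1) ξ₂ = 81.38 → ξ₂ = 23.05 lbmol/h, ξ₁ = 58.33 lbmol/h.
Outlet amounts (n = n₀ + Σ ν·ξ):
  D: 313 − 1(58.33) − 1(23.05) = 231.6
  H: 0 + 2(58.33) = 116.7
  E: 0 + 1(23.05) = 23.05
Total out = 371.3 lbmol/h; y_E = 23.05 / 371.3 = 0.06209.

0.0621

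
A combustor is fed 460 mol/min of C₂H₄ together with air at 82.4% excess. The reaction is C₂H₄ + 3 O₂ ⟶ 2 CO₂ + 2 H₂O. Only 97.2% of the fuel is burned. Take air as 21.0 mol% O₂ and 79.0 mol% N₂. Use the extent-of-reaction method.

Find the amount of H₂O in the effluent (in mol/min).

894 mol/min

Stoichiometric O₂ = 3 × 460 = 1380 mol/min; O₂ fed = 1380 × 1.824 = 2517 mol/min.
N₂ fed = 2517 × 79/21 = 9469 mol/min.
Fuel reacted = 0.972 × 460 → ξ = 447.1 mol/min.
Outlet (n = n₀ + ν ξ):
  C₂H₄: 460 − 1(447.1) = 12.88
  O₂: 2517 − 3(447.1) = 1176
  N₂: 9469 (inert)
  CO₂: 0 + 2(447.1) = 894.2
  H₂O: 0 + 2(447.1) = 894.2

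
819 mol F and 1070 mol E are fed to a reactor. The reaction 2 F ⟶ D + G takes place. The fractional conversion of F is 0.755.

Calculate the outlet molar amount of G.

309 mol

F reacted = 0.755 × 819 = 618.3 mol; ν_F = −2, so ξ = 618.3/2 = 309.2 mol.
Outlet amounts (n = n₀ + ν ξ):
  F: 819 − 2(309.2) = 200.7
  D: 0 + 1(309.2) = 309.2
  G: 0 + 1(309.2) = 309.2
  E: 1070 (inert)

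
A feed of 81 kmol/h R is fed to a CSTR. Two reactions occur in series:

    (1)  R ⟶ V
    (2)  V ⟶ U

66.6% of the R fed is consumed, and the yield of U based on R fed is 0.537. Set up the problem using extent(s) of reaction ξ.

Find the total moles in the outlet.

81 kmol/h

Conversion of R: R consumed = 1ξ₁ = 0.666 × 81 → ξ₁ = 53.95 kmol/h.
Yield of U: 1ξ₂ / 81 = 0.537 → ξ₂ = 43.5 kmol/h.
Outlet amounts (n = n₀ + Σ ν·ξ):
  R: 81 − 1(53.95) = 27.05
  V: 0 + 1(53.95) − 1(43.5) = 10.45
  U: 0 + 1(43.5) = 43.5
Total out = 27.05 + 10.45 + 43.5 = 81 kmol/h.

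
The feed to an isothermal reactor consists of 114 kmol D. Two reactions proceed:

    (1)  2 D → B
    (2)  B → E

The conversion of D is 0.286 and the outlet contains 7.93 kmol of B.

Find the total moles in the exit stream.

97.7 kmol

Conversion of D: D consumed = 2ξ₁ = 0.286 × 114 → ξ₁ = 16.3 kmol.
B balance: n_B = 0 + 1ξ₁ − 1ξ₂ = 7.93 → ξ₂ = (1·16.3 − 7.93)/1 = 8.372 kmol.
Outlet amounts (n = n₀ + Σ ν·ξ):
  D: 114 − 2(16.3) = 81.4
  B: 0 + 1(16.3) − 1(8.372) = 7.93
  E: 0 + 1(8.372) = 8.372
Total out = 81.4 + 7.93 + 8.372 = 97.7 kmol.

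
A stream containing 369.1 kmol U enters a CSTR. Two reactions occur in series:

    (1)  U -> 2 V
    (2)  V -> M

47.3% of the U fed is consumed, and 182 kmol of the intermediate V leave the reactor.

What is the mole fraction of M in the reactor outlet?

Conversion of U: U consumed = 1ξ₁ = 0.473 × 369.1 → ξ₁ = 174.6 kmol.
V balance: n_V = 0 + 2ξ₁ − 1ξ₂ = 182 → ξ₂ = (2·174.6 − 182)/1 = 167.2 kmol.
Outlet amounts (n = n₀ + Σ ν·ξ):
  U: 369.1 − 1(174.6) = 194.5
  V: 0 + 2(174.6) − 1(167.2) = 182
  M: 0 + 1(167.2) = 167.2
Total out = 543.7 kmol; y_M = 167.2 / 543.7 = 0.3075.

0.307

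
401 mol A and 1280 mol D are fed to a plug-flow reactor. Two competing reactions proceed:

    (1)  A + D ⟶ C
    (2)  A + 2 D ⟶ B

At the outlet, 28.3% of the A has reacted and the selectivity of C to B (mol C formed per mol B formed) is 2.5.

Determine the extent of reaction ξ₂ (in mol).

Conversion of A: A consumed = 0.283 × 401 = 113.5 mol = 1ξ₁ + 1ξ₂.
Selectivity: 1ξ₁ / (1ξ₂) = 2.5 → ξ₁ = 2.5 ξ₂.
Substitute: (1·2.5 + 1) ξ₂ = 113.5 → ξ₂ = 32.42 mol, ξ₁ = 81.06 mol.
Outlet amounts (n = n₀ + Σ ν·ξ):
  A: 401 − 1(81.06) − 1(32.42) = 287.5
  D: 1280 − 1(81.06) − 2(32.42) = 1134
  C: 0 + 1(81.06) = 81.06
  B: 0 + 1(32.42) = 32.42

ξ₂ = 32.4 mol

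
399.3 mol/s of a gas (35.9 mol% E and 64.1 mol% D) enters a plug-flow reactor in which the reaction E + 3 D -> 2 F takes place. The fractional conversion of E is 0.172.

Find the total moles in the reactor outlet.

350 mol/s

E reacted = 0.172 × 143.3 = 24.66 mol/s; ν_E = −1, so ξ = 24.66/1 = 24.66 mol/s.
Outlet amounts (n = n₀ + ν ξ):
  E: 143.3 − 1(24.66) = 118.7
  D: 256 − 3(24.66) = 182
  F: 0 + 2(24.66) = 49.31
Total out = 118.7 + 182 + 49.31 = 350 mol/s.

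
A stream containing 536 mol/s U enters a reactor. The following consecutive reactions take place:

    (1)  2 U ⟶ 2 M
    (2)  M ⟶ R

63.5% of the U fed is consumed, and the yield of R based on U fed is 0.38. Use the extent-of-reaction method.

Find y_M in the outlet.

0.255

Conversion of U: U consumed = 2ξ₁ = 0.635 × 536 → ξ₁ = 170.2 mol/s.
Yield of R: 1ξ₂ / 536 = 0.38 → ξ₂ = 203.7 mol/s.
Outlet amounts (n = n₀ + Σ ν·ξ):
  U: 536 − 2(170.2) = 195.6
  M: 0 + 2(170.2) − 1(203.7) = 136.7
  R: 0 + 1(203.7) = 203.7
Total out = 536 mol/s; y_M = 136.7 / 536 = 0.255.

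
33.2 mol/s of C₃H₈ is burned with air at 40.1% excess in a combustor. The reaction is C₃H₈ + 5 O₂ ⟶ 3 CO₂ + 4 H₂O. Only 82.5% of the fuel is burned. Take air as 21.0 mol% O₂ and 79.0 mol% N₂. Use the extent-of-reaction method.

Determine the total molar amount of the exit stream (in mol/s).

Stoichiometric O₂ = 5 × 33.2 = 166 mol/s; O₂ fed = 166 × 1.401 = 232.6 mol/s.
N₂ fed = 232.6 × 79/21 = 874.9 mol/s.
Fuel reacted = 0.825 × 33.2 → ξ = 27.39 mol/s.
Outlet (n = n₀ + ν ξ):
  C₃H₈: 33.2 − 1(27.39) = 5.81
  O₂: 232.6 − 5(27.39) = 95.62
  N₂: 874.9 (inert)
  CO₂: 0 + 3(27.39) = 82.17
  H₂O: 0 + 4(27.39) = 109.6
Total out = 5.81 + 95.62 + 874.9 + 82.17 + 109.6 = 1168 mol/s.

1170 mol/s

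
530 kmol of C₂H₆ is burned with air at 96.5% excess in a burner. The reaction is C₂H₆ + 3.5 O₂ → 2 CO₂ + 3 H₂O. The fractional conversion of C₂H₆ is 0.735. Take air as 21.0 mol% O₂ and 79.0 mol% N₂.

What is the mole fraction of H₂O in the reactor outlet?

0.0646

Stoichiometric O₂ = 3.5 × 530 = 1855 kmol; O₂ fed = 1855 × 1.965 = 3645 kmol.
N₂ fed = 3645 × 79/21 = 13710 kmol.
Fuel reacted = 0.735 × 530 → ξ = 389.6 kmol.
Outlet (n = n₀ + ν ξ):
  C₂H₆: 530 − 1(389.6) = 140.4
  O₂: 3645 − 3.5(389.6) = 2282
  N₂: 13710 (inert)
  CO₂: 0 + 2(389.6) = 779.1
  H₂O: 0 + 3(389.6) = 1169
Total out = 18080 kmol; y_H₂O = 1169 / 18080 = 0.06463.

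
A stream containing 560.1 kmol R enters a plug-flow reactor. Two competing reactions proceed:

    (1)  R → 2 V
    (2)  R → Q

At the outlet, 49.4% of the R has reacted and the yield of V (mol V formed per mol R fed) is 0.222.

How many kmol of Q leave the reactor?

215 kmol

Yield of V: 2ξ₁ / 560.1 = 0.222 → ξ₁ = 62.17 kmol.
Conversion of R: 1ξ₁ + 1ξ₂ = 0.494 × 560.1 = 276.7 → ξ₂ = 214.5 kmol.
Outlet amounts (n = n₀ + Σ ν·ξ):
  R: 560.1 − 1(62.17) − 1(214.5) = 283.4
  V: 0 + 2(62.17) = 124.3
  Q: 0 + 1(214.5) = 214.5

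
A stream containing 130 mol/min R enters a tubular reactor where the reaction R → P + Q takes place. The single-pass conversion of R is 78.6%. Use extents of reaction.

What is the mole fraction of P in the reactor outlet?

R reacted = 0.786 × 130 = 102.2 mol/min; ν_R = −1, so ξ = 102.2/1 = 102.2 mol/min.
Outlet amounts (n = n₀ + ν ξ):
  R: 130 − 1(102.2) = 27.82
  P: 0 + 1(102.2) = 102.2
  Q: 0 + 1(102.2) = 102.2
Total out = 232.2 mol/min; y_P = 102.2 / 232.2 = 0.4401.

0.44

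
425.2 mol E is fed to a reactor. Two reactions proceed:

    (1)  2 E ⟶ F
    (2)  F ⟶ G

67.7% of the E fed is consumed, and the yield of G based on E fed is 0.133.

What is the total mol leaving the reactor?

281 mol

Conversion of E: E consumed = 2ξ₁ = 0.677 × 425.2 → ξ₁ = 143.9 mol.
Yield of G: 1ξ₂ / 425.2 = 0.133 → ξ₂ = 56.55 mol.
Outlet amounts (n = n₀ + Σ ν·ξ):
  E: 425.2 − 2(143.9) = 137.3
  F: 0 + 1(143.9) − 1(56.55) = 87.38
  G: 0 + 1(56.55) = 56.55
Total out = 137.3 + 87.38 + 56.55 = 281.3 mol.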